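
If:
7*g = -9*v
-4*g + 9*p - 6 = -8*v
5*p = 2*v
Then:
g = -135/293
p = 42/293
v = 105/293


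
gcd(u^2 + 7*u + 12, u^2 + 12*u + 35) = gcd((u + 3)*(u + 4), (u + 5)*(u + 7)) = 1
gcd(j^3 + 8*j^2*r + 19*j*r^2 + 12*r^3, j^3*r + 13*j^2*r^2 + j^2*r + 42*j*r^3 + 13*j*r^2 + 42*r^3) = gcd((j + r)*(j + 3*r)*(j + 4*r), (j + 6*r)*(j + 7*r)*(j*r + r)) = 1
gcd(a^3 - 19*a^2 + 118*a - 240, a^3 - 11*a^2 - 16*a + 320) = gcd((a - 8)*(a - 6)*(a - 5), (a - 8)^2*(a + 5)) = a - 8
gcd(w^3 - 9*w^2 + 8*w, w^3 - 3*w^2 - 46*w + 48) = w^2 - 9*w + 8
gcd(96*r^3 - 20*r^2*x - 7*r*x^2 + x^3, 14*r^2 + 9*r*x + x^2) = 1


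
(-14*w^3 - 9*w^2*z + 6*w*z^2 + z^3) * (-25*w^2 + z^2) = 350*w^5 + 225*w^4*z - 164*w^3*z^2 - 34*w^2*z^3 + 6*w*z^4 + z^5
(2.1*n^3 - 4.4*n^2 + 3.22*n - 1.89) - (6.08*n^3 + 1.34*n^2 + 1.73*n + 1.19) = -3.98*n^3 - 5.74*n^2 + 1.49*n - 3.08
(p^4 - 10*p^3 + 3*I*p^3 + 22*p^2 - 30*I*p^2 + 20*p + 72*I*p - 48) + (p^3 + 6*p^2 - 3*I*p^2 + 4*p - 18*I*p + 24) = p^4 - 9*p^3 + 3*I*p^3 + 28*p^2 - 33*I*p^2 + 24*p + 54*I*p - 24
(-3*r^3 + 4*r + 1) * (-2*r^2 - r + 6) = 6*r^5 + 3*r^4 - 26*r^3 - 6*r^2 + 23*r + 6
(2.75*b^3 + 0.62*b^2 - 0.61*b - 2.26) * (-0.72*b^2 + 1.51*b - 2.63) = -1.98*b^5 + 3.7061*b^4 - 5.8571*b^3 - 0.9245*b^2 - 1.8083*b + 5.9438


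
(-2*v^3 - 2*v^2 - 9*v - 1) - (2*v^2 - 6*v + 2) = -2*v^3 - 4*v^2 - 3*v - 3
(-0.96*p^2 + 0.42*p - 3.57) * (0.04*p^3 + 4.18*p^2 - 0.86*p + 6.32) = -0.0384*p^5 - 3.996*p^4 + 2.4384*p^3 - 21.351*p^2 + 5.7246*p - 22.5624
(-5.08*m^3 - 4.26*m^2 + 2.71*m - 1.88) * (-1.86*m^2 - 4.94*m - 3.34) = 9.4488*m^5 + 33.0188*m^4 + 32.971*m^3 + 4.3378*m^2 + 0.235800000000001*m + 6.2792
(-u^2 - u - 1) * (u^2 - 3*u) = -u^4 + 2*u^3 + 2*u^2 + 3*u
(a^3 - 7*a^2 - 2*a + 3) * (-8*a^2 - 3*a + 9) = -8*a^5 + 53*a^4 + 46*a^3 - 81*a^2 - 27*a + 27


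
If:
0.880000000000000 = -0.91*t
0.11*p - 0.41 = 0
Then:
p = 3.73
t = -0.97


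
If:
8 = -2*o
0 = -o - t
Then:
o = -4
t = 4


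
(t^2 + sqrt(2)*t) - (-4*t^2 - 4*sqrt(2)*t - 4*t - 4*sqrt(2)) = 5*t^2 + 4*t + 5*sqrt(2)*t + 4*sqrt(2)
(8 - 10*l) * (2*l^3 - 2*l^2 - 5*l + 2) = -20*l^4 + 36*l^3 + 34*l^2 - 60*l + 16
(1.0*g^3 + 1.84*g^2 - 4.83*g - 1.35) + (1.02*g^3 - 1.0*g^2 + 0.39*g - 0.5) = 2.02*g^3 + 0.84*g^2 - 4.44*g - 1.85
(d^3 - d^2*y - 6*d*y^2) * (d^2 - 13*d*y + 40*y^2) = d^5 - 14*d^4*y + 47*d^3*y^2 + 38*d^2*y^3 - 240*d*y^4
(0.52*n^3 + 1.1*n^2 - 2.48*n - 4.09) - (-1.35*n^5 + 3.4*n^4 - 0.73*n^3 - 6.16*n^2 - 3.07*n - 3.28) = 1.35*n^5 - 3.4*n^4 + 1.25*n^3 + 7.26*n^2 + 0.59*n - 0.81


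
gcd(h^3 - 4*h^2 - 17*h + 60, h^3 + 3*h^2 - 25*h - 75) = h - 5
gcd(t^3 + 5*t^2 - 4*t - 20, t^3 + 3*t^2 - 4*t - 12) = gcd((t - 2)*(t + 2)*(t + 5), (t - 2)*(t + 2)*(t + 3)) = t^2 - 4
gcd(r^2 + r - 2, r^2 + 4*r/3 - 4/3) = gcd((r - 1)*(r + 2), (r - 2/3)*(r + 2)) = r + 2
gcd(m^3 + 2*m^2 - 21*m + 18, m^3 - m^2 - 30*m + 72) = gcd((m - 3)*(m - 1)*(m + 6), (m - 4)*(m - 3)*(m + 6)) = m^2 + 3*m - 18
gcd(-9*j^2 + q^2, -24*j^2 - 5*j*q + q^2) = 3*j + q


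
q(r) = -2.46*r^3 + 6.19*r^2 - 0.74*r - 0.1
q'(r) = -7.38*r^2 + 12.38*r - 0.74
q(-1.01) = 9.50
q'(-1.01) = -20.77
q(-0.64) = 3.55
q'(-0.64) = -11.69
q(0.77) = 1.88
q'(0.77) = 4.42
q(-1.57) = 25.84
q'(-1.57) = -38.37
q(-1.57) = 25.84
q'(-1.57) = -38.37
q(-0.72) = 4.56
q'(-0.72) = -13.48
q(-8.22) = 1790.55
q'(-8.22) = -601.16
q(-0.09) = 0.02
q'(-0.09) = -1.91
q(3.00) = -13.03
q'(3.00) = -30.02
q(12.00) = -3368.50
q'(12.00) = -914.90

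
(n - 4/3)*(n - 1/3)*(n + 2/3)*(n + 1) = n^4 - 5*n^2/3 - 10*n/27 + 8/27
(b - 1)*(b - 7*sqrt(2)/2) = b^2 - 7*sqrt(2)*b/2 - b + 7*sqrt(2)/2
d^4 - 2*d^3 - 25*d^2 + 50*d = d*(d - 5)*(d - 2)*(d + 5)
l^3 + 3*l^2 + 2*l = l*(l + 1)*(l + 2)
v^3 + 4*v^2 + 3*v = v*(v + 1)*(v + 3)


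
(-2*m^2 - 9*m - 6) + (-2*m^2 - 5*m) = -4*m^2 - 14*m - 6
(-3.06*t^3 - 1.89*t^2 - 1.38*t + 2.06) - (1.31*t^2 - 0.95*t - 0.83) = -3.06*t^3 - 3.2*t^2 - 0.43*t + 2.89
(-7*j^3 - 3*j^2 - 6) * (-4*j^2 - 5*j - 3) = 28*j^5 + 47*j^4 + 36*j^3 + 33*j^2 + 30*j + 18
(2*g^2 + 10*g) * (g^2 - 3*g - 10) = 2*g^4 + 4*g^3 - 50*g^2 - 100*g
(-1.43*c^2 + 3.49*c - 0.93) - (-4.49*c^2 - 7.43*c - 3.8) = 3.06*c^2 + 10.92*c + 2.87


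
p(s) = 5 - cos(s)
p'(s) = sin(s)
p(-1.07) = 4.52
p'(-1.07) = -0.88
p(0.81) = 4.31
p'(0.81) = 0.72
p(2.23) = 5.61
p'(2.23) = 0.79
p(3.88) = 5.74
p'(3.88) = -0.67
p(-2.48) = 5.79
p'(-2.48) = -0.61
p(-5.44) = 4.33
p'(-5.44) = 0.75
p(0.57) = 4.16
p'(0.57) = 0.54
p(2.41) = 5.74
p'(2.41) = 0.67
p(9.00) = 5.91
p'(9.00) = 0.41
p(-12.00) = 4.16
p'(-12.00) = 0.54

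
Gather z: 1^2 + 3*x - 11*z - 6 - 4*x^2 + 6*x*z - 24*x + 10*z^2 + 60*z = -4*x^2 - 21*x + 10*z^2 + z*(6*x + 49) - 5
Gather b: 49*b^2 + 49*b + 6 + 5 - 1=49*b^2 + 49*b + 10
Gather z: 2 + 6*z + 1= 6*z + 3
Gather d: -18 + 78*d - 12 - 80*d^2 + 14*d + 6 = -80*d^2 + 92*d - 24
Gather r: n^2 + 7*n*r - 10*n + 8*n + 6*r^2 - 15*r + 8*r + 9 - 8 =n^2 - 2*n + 6*r^2 + r*(7*n - 7) + 1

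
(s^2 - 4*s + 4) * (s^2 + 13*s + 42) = s^4 + 9*s^3 - 6*s^2 - 116*s + 168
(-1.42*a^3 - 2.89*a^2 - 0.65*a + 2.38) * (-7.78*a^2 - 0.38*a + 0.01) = 11.0476*a^5 + 23.0238*a^4 + 6.141*a^3 - 18.2983*a^2 - 0.9109*a + 0.0238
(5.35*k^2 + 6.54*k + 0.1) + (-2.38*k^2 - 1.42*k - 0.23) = 2.97*k^2 + 5.12*k - 0.13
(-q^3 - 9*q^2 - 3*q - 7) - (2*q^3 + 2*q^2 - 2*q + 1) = -3*q^3 - 11*q^2 - q - 8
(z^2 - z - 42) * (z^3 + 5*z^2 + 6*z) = z^5 + 4*z^4 - 41*z^3 - 216*z^2 - 252*z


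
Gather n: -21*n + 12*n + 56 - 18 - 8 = 30 - 9*n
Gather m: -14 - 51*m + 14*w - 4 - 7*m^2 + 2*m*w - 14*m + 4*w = -7*m^2 + m*(2*w - 65) + 18*w - 18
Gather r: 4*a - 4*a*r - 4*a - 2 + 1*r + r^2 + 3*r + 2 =r^2 + r*(4 - 4*a)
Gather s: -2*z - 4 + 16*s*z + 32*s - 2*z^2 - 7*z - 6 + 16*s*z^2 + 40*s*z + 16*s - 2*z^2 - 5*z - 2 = s*(16*z^2 + 56*z + 48) - 4*z^2 - 14*z - 12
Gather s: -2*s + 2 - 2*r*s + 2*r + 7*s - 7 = 2*r + s*(5 - 2*r) - 5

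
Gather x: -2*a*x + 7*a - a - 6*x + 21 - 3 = 6*a + x*(-2*a - 6) + 18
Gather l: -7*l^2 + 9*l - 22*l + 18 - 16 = -7*l^2 - 13*l + 2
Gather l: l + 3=l + 3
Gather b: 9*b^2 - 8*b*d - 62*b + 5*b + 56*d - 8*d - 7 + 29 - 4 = 9*b^2 + b*(-8*d - 57) + 48*d + 18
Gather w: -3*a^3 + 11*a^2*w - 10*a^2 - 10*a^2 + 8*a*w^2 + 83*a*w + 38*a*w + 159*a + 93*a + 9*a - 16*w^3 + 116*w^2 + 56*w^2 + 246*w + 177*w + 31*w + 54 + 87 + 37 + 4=-3*a^3 - 20*a^2 + 261*a - 16*w^3 + w^2*(8*a + 172) + w*(11*a^2 + 121*a + 454) + 182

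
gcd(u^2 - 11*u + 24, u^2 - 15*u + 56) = u - 8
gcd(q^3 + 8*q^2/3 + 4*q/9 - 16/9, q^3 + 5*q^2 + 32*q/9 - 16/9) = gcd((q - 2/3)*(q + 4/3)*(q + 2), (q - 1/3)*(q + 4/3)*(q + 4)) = q + 4/3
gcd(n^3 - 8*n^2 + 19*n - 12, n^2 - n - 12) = n - 4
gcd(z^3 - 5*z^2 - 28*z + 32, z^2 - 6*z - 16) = z - 8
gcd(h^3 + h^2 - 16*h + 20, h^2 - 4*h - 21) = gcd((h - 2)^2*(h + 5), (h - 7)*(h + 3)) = 1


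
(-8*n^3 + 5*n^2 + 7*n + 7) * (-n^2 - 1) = 8*n^5 - 5*n^4 + n^3 - 12*n^2 - 7*n - 7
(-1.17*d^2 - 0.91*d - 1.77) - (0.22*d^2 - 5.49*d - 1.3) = -1.39*d^2 + 4.58*d - 0.47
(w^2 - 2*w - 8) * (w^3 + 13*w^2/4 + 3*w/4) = w^5 + 5*w^4/4 - 55*w^3/4 - 55*w^2/2 - 6*w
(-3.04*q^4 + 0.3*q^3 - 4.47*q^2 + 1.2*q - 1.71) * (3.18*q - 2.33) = -9.6672*q^5 + 8.0372*q^4 - 14.9136*q^3 + 14.2311*q^2 - 8.2338*q + 3.9843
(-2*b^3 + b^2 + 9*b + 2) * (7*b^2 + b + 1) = -14*b^5 + 5*b^4 + 62*b^3 + 24*b^2 + 11*b + 2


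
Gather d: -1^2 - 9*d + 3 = 2 - 9*d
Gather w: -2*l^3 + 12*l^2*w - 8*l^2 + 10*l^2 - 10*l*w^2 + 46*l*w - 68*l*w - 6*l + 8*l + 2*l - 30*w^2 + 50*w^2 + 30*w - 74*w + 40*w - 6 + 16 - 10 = -2*l^3 + 2*l^2 + 4*l + w^2*(20 - 10*l) + w*(12*l^2 - 22*l - 4)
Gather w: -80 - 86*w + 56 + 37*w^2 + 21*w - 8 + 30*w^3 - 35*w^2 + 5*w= 30*w^3 + 2*w^2 - 60*w - 32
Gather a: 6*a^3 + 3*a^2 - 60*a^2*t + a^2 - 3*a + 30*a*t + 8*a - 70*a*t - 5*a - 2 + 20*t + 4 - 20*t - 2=6*a^3 + a^2*(4 - 60*t) - 40*a*t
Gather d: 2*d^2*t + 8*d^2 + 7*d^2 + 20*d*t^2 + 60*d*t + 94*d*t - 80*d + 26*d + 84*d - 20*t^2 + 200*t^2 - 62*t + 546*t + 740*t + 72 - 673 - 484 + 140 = d^2*(2*t + 15) + d*(20*t^2 + 154*t + 30) + 180*t^2 + 1224*t - 945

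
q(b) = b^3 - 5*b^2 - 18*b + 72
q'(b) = 3*b^2 - 10*b - 18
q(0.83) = 54.19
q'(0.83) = -24.23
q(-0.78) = 82.52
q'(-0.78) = -8.37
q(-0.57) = 80.45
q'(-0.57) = -11.33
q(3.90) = -14.93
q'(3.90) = -11.37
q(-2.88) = 58.48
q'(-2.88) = 35.68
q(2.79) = 4.58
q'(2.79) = -22.55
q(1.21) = 44.67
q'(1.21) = -25.71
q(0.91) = 52.23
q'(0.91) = -24.62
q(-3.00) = 54.00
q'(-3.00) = 39.00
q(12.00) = 864.00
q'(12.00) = 294.00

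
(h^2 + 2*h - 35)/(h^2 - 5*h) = (h + 7)/h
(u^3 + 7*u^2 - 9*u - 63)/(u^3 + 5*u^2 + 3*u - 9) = (u^2 + 4*u - 21)/(u^2 + 2*u - 3)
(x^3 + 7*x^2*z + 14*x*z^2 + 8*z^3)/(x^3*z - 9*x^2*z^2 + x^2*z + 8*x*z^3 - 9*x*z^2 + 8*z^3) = (x^3 + 7*x^2*z + 14*x*z^2 + 8*z^3)/(z*(x^3 - 9*x^2*z + x^2 + 8*x*z^2 - 9*x*z + 8*z^2))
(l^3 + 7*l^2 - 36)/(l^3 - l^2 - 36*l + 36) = (l^2 + l - 6)/(l^2 - 7*l + 6)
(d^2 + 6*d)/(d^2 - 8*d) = (d + 6)/(d - 8)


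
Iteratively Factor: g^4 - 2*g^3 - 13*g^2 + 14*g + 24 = (g - 2)*(g^3 - 13*g - 12) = (g - 2)*(g + 1)*(g^2 - g - 12) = (g - 2)*(g + 1)*(g + 3)*(g - 4)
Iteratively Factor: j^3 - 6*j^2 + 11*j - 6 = (j - 1)*(j^2 - 5*j + 6) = (j - 2)*(j - 1)*(j - 3)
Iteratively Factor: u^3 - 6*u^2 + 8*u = (u - 4)*(u^2 - 2*u) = (u - 4)*(u - 2)*(u)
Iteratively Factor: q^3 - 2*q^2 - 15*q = (q)*(q^2 - 2*q - 15) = q*(q + 3)*(q - 5)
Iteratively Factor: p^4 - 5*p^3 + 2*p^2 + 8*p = (p)*(p^3 - 5*p^2 + 2*p + 8) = p*(p - 2)*(p^2 - 3*p - 4) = p*(p - 2)*(p + 1)*(p - 4)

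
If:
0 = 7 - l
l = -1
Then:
No Solution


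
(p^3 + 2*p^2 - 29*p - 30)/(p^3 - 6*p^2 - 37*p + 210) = (p + 1)/(p - 7)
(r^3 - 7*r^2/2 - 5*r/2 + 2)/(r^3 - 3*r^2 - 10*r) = (-2*r^3 + 7*r^2 + 5*r - 4)/(2*r*(-r^2 + 3*r + 10))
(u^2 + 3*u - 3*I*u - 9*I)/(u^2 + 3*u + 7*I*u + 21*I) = (u - 3*I)/(u + 7*I)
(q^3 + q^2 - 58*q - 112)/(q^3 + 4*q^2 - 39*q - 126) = (q^2 - 6*q - 16)/(q^2 - 3*q - 18)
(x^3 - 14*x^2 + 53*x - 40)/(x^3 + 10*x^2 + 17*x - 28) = (x^2 - 13*x + 40)/(x^2 + 11*x + 28)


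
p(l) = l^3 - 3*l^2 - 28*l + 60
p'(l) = 3*l^2 - 6*l - 28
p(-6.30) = -132.72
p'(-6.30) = 128.87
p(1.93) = 1.97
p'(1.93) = -28.41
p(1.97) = 0.84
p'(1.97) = -28.18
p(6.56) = 29.52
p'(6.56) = 61.74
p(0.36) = 49.58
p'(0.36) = -29.77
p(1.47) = 15.53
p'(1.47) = -30.34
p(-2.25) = 96.42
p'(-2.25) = 0.69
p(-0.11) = 63.04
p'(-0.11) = -27.30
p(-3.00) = 90.00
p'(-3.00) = 17.00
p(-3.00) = 90.00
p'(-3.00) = 17.00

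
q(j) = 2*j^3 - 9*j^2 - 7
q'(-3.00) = 108.00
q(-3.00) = -142.00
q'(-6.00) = 324.00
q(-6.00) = -763.00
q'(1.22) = -13.03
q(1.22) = -16.76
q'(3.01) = 0.18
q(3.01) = -34.00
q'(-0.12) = 2.25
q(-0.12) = -7.13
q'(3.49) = 10.26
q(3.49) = -31.60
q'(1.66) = -13.35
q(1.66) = -22.65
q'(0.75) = -10.12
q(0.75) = -11.22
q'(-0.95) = 22.52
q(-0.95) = -16.84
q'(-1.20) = 30.24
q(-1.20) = -23.42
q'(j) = 6*j^2 - 18*j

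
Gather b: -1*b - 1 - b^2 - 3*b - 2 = -b^2 - 4*b - 3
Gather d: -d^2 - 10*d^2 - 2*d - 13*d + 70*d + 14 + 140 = -11*d^2 + 55*d + 154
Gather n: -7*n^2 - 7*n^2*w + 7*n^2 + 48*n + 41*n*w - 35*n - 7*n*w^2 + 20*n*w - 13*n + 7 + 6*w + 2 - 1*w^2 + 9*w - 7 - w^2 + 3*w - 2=-7*n^2*w + n*(-7*w^2 + 61*w) - 2*w^2 + 18*w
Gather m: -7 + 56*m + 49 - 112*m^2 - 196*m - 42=-112*m^2 - 140*m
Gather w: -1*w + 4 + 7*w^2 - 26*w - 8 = 7*w^2 - 27*w - 4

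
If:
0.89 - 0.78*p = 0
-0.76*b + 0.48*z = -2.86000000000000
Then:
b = 0.631578947368421*z + 3.76315789473684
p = 1.14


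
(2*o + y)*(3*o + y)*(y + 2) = 6*o^2*y + 12*o^2 + 5*o*y^2 + 10*o*y + y^3 + 2*y^2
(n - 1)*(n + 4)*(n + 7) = n^3 + 10*n^2 + 17*n - 28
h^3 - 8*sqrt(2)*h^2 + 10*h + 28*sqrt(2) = (h - 7*sqrt(2))*(h - 2*sqrt(2))*(h + sqrt(2))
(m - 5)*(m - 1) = m^2 - 6*m + 5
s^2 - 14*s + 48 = (s - 8)*(s - 6)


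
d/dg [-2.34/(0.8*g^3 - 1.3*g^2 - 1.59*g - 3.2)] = (5.616*g^2 - 6.084*g - 3.7206)/(-0.8*g^3 + 1.3*g^2 + 1.59*g + 3.2)^2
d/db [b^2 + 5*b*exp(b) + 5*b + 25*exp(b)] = 5*b*exp(b) + 2*b + 30*exp(b) + 5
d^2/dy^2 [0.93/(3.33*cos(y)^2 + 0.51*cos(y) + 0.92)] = (-41.250708*(1 - cos(y)^2)^2 - 4.738257*cos(y)^3 - 9.47065499999999*cos(y)^2 + 9.91287*cos(y) + 36.036198)/(3.33*cos(y)^2 + 0.51*cos(y) + 0.92)^3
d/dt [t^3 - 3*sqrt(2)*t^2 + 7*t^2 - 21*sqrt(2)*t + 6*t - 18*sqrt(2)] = 3*t^2 - 6*sqrt(2)*t + 14*t - 21*sqrt(2) + 6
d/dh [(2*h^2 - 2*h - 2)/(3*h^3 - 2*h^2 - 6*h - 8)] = 2*(-3*h^4 + 6*h^3 + h^2 - 20*h + 2)/(9*h^6 - 12*h^5 - 32*h^4 - 24*h^3 + 68*h^2 + 96*h + 64)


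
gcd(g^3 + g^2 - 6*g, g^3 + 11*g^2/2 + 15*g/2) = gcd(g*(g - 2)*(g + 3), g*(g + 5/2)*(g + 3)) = g^2 + 3*g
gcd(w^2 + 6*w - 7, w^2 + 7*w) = w + 7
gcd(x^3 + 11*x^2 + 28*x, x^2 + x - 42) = x + 7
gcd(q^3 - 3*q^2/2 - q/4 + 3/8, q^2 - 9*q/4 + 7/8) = q - 1/2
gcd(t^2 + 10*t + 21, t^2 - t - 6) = 1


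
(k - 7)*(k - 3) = k^2 - 10*k + 21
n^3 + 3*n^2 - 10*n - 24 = (n - 3)*(n + 2)*(n + 4)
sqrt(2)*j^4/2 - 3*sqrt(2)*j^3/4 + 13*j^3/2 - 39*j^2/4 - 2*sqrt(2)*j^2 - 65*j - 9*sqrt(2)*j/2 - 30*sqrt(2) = (j - 4)*(j + 5/2)*(j + 6*sqrt(2))*(sqrt(2)*j/2 + 1/2)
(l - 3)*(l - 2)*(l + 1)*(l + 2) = l^4 - 2*l^3 - 7*l^2 + 8*l + 12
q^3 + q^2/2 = q^2*(q + 1/2)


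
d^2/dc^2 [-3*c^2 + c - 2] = -6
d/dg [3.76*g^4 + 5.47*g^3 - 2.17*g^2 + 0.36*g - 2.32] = 15.04*g^3 + 16.41*g^2 - 4.34*g + 0.36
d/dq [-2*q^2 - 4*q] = -4*q - 4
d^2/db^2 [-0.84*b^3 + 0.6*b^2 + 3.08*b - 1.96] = 1.2 - 5.04*b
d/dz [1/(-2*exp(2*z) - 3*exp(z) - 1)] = (4*exp(z) + 3)*exp(z)/(2*exp(2*z) + 3*exp(z) + 1)^2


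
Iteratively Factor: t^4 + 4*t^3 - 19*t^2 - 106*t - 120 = (t + 2)*(t^3 + 2*t^2 - 23*t - 60) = (t - 5)*(t + 2)*(t^2 + 7*t + 12) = (t - 5)*(t + 2)*(t + 3)*(t + 4)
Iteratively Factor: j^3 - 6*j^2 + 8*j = (j - 4)*(j^2 - 2*j) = j*(j - 4)*(j - 2)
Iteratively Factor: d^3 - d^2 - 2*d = (d - 2)*(d^2 + d) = d*(d - 2)*(d + 1)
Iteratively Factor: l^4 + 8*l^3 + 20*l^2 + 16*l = (l + 2)*(l^3 + 6*l^2 + 8*l) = (l + 2)*(l + 4)*(l^2 + 2*l) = l*(l + 2)*(l + 4)*(l + 2)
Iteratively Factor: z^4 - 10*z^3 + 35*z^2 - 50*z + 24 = (z - 2)*(z^3 - 8*z^2 + 19*z - 12) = (z - 4)*(z - 2)*(z^2 - 4*z + 3) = (z - 4)*(z - 3)*(z - 2)*(z - 1)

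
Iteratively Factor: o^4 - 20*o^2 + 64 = (o + 4)*(o^3 - 4*o^2 - 4*o + 16) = (o - 2)*(o + 4)*(o^2 - 2*o - 8) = (o - 4)*(o - 2)*(o + 4)*(o + 2)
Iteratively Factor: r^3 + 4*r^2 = (r)*(r^2 + 4*r) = r^2*(r + 4)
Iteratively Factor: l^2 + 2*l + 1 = (l + 1)*(l + 1)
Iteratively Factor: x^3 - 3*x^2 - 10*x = (x + 2)*(x^2 - 5*x) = x*(x + 2)*(x - 5)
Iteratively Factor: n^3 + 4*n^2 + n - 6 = (n + 2)*(n^2 + 2*n - 3) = (n - 1)*(n + 2)*(n + 3)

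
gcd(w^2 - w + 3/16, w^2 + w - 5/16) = w - 1/4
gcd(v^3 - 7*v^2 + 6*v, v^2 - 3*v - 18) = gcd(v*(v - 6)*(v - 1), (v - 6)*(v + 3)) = v - 6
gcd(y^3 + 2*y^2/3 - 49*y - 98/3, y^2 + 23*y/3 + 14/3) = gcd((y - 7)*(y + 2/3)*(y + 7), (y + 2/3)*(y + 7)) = y^2 + 23*y/3 + 14/3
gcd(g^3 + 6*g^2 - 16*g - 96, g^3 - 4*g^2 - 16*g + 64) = g^2 - 16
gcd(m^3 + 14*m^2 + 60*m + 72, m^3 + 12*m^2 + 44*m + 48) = m^2 + 8*m + 12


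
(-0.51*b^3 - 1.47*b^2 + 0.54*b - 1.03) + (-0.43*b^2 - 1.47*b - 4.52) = -0.51*b^3 - 1.9*b^2 - 0.93*b - 5.55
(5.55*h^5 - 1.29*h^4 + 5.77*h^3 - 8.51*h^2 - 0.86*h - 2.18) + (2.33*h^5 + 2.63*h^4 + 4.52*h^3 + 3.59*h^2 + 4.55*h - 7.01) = 7.88*h^5 + 1.34*h^4 + 10.29*h^3 - 4.92*h^2 + 3.69*h - 9.19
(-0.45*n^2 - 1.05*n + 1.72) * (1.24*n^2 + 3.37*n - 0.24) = -0.558*n^4 - 2.8185*n^3 - 1.2977*n^2 + 6.0484*n - 0.4128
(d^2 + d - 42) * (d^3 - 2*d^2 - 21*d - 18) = d^5 - d^4 - 65*d^3 + 45*d^2 + 864*d + 756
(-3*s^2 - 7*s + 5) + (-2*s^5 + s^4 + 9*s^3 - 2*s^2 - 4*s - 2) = -2*s^5 + s^4 + 9*s^3 - 5*s^2 - 11*s + 3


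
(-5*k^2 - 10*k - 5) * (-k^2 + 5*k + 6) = 5*k^4 - 15*k^3 - 75*k^2 - 85*k - 30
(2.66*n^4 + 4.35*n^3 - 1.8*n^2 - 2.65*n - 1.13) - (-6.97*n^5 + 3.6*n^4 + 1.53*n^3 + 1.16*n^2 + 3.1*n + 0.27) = 6.97*n^5 - 0.94*n^4 + 2.82*n^3 - 2.96*n^2 - 5.75*n - 1.4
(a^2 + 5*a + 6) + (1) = a^2 + 5*a + 7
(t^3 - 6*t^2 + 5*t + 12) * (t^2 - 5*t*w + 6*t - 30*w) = t^5 - 5*t^4*w - 31*t^3 + 155*t^2*w + 42*t^2 - 210*t*w + 72*t - 360*w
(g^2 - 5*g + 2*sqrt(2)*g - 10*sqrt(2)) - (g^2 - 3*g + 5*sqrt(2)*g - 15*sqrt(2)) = -3*sqrt(2)*g - 2*g + 5*sqrt(2)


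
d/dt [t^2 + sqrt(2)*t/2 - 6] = 2*t + sqrt(2)/2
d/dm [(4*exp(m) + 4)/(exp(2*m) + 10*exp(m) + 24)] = 4*(-2*(exp(m) + 1)*(exp(m) + 5) + exp(2*m) + 10*exp(m) + 24)*exp(m)/(exp(2*m) + 10*exp(m) + 24)^2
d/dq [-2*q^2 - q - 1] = -4*q - 1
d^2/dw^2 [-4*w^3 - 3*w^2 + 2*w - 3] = -24*w - 6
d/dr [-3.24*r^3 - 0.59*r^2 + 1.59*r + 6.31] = -9.72*r^2 - 1.18*r + 1.59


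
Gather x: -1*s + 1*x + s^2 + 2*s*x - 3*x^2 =s^2 - s - 3*x^2 + x*(2*s + 1)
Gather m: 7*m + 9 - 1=7*m + 8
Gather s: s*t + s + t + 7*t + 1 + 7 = s*(t + 1) + 8*t + 8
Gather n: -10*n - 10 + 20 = 10 - 10*n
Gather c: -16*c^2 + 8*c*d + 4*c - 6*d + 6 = -16*c^2 + c*(8*d + 4) - 6*d + 6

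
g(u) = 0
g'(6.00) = 0.00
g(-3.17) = 0.00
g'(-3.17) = 0.00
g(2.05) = 0.00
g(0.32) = 0.00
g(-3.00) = 0.00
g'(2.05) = 0.00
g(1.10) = 0.00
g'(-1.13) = 0.00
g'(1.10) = 0.00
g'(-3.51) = 0.00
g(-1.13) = 0.00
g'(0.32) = 0.00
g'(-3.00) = 0.00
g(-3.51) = 0.00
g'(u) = 0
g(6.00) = 0.00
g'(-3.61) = 0.00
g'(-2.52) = 0.00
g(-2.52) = 0.00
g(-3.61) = 0.00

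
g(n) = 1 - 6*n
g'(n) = -6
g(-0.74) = 5.44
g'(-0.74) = -6.00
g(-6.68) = 41.08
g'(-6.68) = -6.00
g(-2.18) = 14.08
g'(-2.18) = -6.00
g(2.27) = -12.62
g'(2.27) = -6.00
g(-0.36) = 3.16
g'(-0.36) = -6.00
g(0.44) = -1.64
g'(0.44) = -6.00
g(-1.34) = 9.04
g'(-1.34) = -6.00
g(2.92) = -16.52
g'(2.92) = -6.00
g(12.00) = -71.00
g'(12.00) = -6.00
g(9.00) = -53.00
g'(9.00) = -6.00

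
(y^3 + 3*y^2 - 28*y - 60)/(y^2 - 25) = (y^2 + 8*y + 12)/(y + 5)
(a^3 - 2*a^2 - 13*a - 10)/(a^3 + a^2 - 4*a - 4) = (a - 5)/(a - 2)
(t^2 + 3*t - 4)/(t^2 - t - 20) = (t - 1)/(t - 5)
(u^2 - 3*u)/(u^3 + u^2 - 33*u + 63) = u/(u^2 + 4*u - 21)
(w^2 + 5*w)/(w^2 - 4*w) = (w + 5)/(w - 4)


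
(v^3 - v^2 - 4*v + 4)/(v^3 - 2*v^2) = (v^2 + v - 2)/v^2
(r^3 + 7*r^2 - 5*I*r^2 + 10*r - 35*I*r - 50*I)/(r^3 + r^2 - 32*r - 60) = (r - 5*I)/(r - 6)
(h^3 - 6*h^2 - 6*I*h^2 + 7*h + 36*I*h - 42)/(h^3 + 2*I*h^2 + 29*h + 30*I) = (h^2 - h*(6 + 7*I) + 42*I)/(h^2 + I*h + 30)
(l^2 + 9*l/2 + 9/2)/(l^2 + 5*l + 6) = (l + 3/2)/(l + 2)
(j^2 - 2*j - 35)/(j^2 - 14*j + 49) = (j + 5)/(j - 7)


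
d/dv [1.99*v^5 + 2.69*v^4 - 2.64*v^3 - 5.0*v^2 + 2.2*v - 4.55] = 9.95*v^4 + 10.76*v^3 - 7.92*v^2 - 10.0*v + 2.2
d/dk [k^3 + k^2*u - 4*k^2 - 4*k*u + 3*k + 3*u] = 3*k^2 + 2*k*u - 8*k - 4*u + 3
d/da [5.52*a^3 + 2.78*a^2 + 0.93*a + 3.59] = 16.56*a^2 + 5.56*a + 0.93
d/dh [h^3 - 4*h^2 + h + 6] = 3*h^2 - 8*h + 1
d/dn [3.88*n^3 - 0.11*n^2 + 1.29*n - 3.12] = 11.64*n^2 - 0.22*n + 1.29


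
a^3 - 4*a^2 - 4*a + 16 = (a - 4)*(a - 2)*(a + 2)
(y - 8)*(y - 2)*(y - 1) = y^3 - 11*y^2 + 26*y - 16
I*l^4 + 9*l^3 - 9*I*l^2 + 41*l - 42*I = (l - 7*I)*(l - 3*I)*(l + 2*I)*(I*l + 1)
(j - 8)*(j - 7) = j^2 - 15*j + 56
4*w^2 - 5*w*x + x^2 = (-4*w + x)*(-w + x)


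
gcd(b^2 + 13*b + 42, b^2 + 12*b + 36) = b + 6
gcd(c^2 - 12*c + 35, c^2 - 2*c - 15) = c - 5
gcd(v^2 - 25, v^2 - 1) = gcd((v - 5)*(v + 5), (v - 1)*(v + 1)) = 1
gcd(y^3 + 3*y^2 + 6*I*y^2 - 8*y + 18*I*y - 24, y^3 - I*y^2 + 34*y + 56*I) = y^2 + 6*I*y - 8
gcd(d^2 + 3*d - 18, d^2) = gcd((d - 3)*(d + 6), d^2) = 1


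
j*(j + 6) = j^2 + 6*j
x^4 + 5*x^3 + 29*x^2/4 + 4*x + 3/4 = (x + 1/2)^2*(x + 1)*(x + 3)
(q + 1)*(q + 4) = q^2 + 5*q + 4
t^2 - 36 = (t - 6)*(t + 6)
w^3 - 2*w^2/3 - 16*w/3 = w*(w - 8/3)*(w + 2)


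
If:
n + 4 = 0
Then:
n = -4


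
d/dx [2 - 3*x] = -3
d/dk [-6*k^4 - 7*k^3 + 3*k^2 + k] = -24*k^3 - 21*k^2 + 6*k + 1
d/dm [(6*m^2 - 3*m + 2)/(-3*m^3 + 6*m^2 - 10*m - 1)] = (18*m^4 - 18*m^3 - 24*m^2 - 36*m + 23)/(9*m^6 - 36*m^5 + 96*m^4 - 114*m^3 + 88*m^2 + 20*m + 1)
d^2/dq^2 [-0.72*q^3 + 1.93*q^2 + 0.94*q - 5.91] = 3.86 - 4.32*q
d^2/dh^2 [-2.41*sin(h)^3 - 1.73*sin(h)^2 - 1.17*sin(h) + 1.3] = 2.9775*sin(h) - 5.4225*sin(3*h) - 3.46*cos(2*h)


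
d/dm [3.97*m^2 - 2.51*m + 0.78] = 7.94*m - 2.51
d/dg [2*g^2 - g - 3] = 4*g - 1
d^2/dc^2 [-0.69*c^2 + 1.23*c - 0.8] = -1.38000000000000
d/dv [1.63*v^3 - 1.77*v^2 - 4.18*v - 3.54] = 4.89*v^2 - 3.54*v - 4.18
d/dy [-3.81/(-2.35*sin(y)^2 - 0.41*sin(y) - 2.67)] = -(17.907*sin(y) + 1.5621)*cos(y)/(2.35*sin(y)^2 + 0.41*sin(y) + 2.67)^2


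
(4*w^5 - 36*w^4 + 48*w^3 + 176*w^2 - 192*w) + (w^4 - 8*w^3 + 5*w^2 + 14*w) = 4*w^5 - 35*w^4 + 40*w^3 + 181*w^2 - 178*w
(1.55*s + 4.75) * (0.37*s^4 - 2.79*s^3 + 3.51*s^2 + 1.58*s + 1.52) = 0.5735*s^5 - 2.567*s^4 - 7.812*s^3 + 19.1215*s^2 + 9.861*s + 7.22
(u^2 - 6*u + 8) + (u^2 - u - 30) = 2*u^2 - 7*u - 22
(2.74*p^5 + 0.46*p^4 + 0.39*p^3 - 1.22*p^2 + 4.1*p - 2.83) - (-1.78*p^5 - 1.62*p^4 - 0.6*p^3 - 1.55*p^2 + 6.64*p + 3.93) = 4.52*p^5 + 2.08*p^4 + 0.99*p^3 + 0.33*p^2 - 2.54*p - 6.76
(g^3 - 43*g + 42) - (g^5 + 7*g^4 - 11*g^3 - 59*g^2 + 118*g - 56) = -g^5 - 7*g^4 + 12*g^3 + 59*g^2 - 161*g + 98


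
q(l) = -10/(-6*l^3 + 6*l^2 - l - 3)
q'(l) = -10*(18*l^2 - 12*l + 1)/(-6*l^3 + 6*l^2 - l - 3)^2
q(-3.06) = -0.04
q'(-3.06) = -0.04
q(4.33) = 0.03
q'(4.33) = -0.02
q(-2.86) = -0.05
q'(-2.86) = -0.05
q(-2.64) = -0.07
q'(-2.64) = -0.07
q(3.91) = 0.04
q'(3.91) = -0.03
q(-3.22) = -0.04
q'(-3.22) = -0.03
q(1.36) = 1.20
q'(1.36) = -2.57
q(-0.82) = -1.94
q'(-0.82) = -8.61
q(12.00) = 0.00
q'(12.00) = 0.00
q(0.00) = 3.33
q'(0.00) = -1.11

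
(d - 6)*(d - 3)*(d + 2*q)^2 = d^4 + 4*d^3*q - 9*d^3 + 4*d^2*q^2 - 36*d^2*q + 18*d^2 - 36*d*q^2 + 72*d*q + 72*q^2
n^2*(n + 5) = n^3 + 5*n^2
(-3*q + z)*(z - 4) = -3*q*z + 12*q + z^2 - 4*z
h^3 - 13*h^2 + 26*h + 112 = (h - 8)*(h - 7)*(h + 2)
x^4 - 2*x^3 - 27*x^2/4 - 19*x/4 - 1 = (x - 4)*(x + 1/2)^2*(x + 1)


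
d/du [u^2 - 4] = 2*u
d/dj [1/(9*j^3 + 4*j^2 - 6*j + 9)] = (-27*j^2 - 8*j + 6)/(9*j^3 + 4*j^2 - 6*j + 9)^2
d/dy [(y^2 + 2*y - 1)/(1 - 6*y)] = 2*(-3*y^2 + y - 2)/(36*y^2 - 12*y + 1)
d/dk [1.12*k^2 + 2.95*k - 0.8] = 2.24*k + 2.95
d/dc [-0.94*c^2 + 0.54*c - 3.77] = 0.54 - 1.88*c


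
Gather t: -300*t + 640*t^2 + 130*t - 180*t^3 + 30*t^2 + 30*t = -180*t^3 + 670*t^2 - 140*t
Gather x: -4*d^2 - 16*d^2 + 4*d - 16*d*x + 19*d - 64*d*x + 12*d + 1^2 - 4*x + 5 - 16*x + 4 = -20*d^2 + 35*d + x*(-80*d - 20) + 10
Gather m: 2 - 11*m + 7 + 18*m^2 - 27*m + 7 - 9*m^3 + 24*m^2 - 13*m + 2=-9*m^3 + 42*m^2 - 51*m + 18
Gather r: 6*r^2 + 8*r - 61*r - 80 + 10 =6*r^2 - 53*r - 70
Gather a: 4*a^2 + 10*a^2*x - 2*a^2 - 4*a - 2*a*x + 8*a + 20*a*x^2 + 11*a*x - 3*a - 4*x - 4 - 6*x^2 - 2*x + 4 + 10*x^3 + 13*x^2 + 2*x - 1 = a^2*(10*x + 2) + a*(20*x^2 + 9*x + 1) + 10*x^3 + 7*x^2 - 4*x - 1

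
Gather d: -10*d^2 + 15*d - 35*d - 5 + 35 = -10*d^2 - 20*d + 30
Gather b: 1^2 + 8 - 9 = 0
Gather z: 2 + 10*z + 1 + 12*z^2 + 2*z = 12*z^2 + 12*z + 3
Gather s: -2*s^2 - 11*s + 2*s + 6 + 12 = -2*s^2 - 9*s + 18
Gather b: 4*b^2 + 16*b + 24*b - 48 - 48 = 4*b^2 + 40*b - 96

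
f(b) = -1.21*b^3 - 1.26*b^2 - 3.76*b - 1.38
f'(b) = -3.63*b^2 - 2.52*b - 3.76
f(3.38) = -75.21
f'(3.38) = -53.75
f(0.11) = -1.81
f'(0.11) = -4.08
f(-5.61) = 193.69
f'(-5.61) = -103.87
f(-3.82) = 62.05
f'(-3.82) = -47.10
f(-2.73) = 24.11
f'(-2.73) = -23.93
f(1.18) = -9.56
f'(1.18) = -11.79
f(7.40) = -588.52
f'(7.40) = -221.19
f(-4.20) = 81.83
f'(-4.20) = -57.21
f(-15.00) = 3855.27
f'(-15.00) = -782.71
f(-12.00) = 1953.18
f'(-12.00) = -496.24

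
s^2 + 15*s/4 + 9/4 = (s + 3/4)*(s + 3)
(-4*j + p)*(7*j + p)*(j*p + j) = -28*j^3*p - 28*j^3 + 3*j^2*p^2 + 3*j^2*p + j*p^3 + j*p^2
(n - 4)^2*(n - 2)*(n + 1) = n^4 - 9*n^3 + 22*n^2 - 32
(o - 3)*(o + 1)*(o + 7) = o^3 + 5*o^2 - 17*o - 21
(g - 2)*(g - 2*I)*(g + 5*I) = g^3 - 2*g^2 + 3*I*g^2 + 10*g - 6*I*g - 20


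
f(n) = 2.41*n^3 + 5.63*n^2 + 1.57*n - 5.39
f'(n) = 7.23*n^2 + 11.26*n + 1.57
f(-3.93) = -70.89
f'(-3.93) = 68.98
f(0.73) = -0.31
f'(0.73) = 13.64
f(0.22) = -4.75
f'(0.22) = 4.40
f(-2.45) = -10.88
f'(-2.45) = 17.38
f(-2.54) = -12.55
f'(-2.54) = 19.61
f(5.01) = 446.85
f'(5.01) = 239.46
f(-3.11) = -28.31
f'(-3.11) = 36.48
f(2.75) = 91.62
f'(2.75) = 87.21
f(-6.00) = -332.69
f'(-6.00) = 194.29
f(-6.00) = -332.69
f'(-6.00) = 194.29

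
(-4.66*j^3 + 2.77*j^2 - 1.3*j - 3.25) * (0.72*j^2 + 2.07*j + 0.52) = -3.3552*j^5 - 7.6518*j^4 + 2.3747*j^3 - 3.5906*j^2 - 7.4035*j - 1.69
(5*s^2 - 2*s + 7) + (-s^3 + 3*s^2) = -s^3 + 8*s^2 - 2*s + 7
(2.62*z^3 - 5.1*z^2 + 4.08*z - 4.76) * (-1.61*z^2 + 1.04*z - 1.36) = -4.2182*z^5 + 10.9358*z^4 - 15.436*z^3 + 18.8428*z^2 - 10.4992*z + 6.4736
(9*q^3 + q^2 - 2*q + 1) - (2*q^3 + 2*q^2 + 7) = 7*q^3 - q^2 - 2*q - 6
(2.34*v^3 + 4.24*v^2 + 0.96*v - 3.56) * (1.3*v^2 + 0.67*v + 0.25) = 3.042*v^5 + 7.0798*v^4 + 4.6738*v^3 - 2.9248*v^2 - 2.1452*v - 0.89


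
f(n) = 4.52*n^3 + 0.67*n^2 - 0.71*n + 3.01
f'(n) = 13.56*n^2 + 1.34*n - 0.71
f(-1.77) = -18.70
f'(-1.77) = 39.40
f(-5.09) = -572.08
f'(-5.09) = 343.78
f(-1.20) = -2.98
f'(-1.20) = 17.21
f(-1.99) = -28.54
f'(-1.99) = 50.32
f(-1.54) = -10.82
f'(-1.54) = 29.39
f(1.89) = 34.58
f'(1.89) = 50.26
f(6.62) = 1339.00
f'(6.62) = 602.42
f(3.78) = 254.03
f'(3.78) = 198.11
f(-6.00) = -944.93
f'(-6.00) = 479.41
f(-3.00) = -110.87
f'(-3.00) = 117.31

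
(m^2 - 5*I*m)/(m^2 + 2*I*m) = (m - 5*I)/(m + 2*I)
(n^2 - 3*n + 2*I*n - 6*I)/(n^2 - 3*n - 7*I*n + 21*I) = (n + 2*I)/(n - 7*I)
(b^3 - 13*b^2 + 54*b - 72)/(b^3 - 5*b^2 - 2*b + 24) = (b - 6)/(b + 2)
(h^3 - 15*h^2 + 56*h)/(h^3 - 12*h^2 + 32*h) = (h - 7)/(h - 4)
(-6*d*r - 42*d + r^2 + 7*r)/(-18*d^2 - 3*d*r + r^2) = (r + 7)/(3*d + r)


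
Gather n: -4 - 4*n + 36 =32 - 4*n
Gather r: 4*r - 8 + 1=4*r - 7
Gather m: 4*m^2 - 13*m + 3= 4*m^2 - 13*m + 3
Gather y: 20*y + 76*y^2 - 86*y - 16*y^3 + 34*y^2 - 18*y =-16*y^3 + 110*y^2 - 84*y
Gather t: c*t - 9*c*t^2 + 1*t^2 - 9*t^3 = c*t - 9*t^3 + t^2*(1 - 9*c)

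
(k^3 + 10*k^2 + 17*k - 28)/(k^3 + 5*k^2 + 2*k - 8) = (k + 7)/(k + 2)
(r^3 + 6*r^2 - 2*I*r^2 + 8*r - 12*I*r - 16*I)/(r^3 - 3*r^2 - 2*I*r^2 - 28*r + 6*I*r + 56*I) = (r + 2)/(r - 7)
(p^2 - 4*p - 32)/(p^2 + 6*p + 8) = (p - 8)/(p + 2)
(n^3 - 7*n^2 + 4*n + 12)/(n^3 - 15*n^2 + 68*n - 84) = (n + 1)/(n - 7)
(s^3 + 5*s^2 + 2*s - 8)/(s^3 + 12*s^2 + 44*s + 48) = (s - 1)/(s + 6)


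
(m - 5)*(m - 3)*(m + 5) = m^3 - 3*m^2 - 25*m + 75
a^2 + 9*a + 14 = (a + 2)*(a + 7)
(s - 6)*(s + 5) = s^2 - s - 30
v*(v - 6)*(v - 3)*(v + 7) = v^4 - 2*v^3 - 45*v^2 + 126*v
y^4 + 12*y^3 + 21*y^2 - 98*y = y*(y - 2)*(y + 7)^2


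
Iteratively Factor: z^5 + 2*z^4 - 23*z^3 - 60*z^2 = (z + 3)*(z^4 - z^3 - 20*z^2) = z*(z + 3)*(z^3 - z^2 - 20*z) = z*(z + 3)*(z + 4)*(z^2 - 5*z) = z^2*(z + 3)*(z + 4)*(z - 5)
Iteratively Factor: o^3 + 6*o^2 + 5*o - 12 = (o - 1)*(o^2 + 7*o + 12) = (o - 1)*(o + 3)*(o + 4)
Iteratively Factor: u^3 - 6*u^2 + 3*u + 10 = (u + 1)*(u^2 - 7*u + 10) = (u - 5)*(u + 1)*(u - 2)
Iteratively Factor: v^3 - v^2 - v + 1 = (v + 1)*(v^2 - 2*v + 1) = (v - 1)*(v + 1)*(v - 1)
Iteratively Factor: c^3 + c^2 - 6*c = (c)*(c^2 + c - 6) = c*(c - 2)*(c + 3)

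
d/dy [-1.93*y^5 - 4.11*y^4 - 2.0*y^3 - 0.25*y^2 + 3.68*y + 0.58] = -9.65*y^4 - 16.44*y^3 - 6.0*y^2 - 0.5*y + 3.68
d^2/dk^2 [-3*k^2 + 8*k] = -6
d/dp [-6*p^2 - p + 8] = -12*p - 1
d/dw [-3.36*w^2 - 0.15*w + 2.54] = -6.72*w - 0.15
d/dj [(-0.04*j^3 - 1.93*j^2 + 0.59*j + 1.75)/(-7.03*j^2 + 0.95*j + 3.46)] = (0.2812*j^4 - 0.0760000000000005*j^3 + 1.899*j^2 + 11.2494*j + 0.3789)/(49.4209*j^4 - 13.357*j^3 - 47.7451*j^2 + 6.574*j + 11.9716)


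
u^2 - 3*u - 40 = (u - 8)*(u + 5)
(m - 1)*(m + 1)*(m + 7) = m^3 + 7*m^2 - m - 7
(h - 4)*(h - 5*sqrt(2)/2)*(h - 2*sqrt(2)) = h^3 - 9*sqrt(2)*h^2/2 - 4*h^2 + 10*h + 18*sqrt(2)*h - 40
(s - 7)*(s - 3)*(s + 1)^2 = s^4 - 8*s^3 + 2*s^2 + 32*s + 21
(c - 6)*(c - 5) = c^2 - 11*c + 30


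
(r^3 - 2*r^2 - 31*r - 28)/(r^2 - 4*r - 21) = (r^2 + 5*r + 4)/(r + 3)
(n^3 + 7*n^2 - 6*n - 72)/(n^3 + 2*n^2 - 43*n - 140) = (n^2 + 3*n - 18)/(n^2 - 2*n - 35)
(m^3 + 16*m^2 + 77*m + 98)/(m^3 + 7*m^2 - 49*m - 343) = (m + 2)/(m - 7)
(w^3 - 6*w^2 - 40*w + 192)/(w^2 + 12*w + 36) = (w^2 - 12*w + 32)/(w + 6)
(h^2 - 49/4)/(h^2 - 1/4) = (4*h^2 - 49)/(4*h^2 - 1)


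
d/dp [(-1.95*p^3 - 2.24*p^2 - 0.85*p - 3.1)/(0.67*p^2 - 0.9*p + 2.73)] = (-1.3065*p^4 + 3.51*p^3 - 13.385*p^2 - 8.0764*p - 5.1105)/(0.4489*p^4 - 1.206*p^3 + 4.4682*p^2 - 4.914*p + 7.4529)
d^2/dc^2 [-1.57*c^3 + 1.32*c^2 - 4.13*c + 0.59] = 2.64 - 9.42*c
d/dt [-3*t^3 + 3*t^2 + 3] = 3*t*(2 - 3*t)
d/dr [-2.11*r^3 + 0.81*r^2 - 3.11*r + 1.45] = -6.33*r^2 + 1.62*r - 3.11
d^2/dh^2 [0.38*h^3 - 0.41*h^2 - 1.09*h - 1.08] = 2.28*h - 0.82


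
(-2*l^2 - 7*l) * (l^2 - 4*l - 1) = -2*l^4 + l^3 + 30*l^2 + 7*l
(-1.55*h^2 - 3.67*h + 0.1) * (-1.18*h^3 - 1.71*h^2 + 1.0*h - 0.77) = 1.829*h^5 + 6.9811*h^4 + 4.6077*h^3 - 2.6475*h^2 + 2.9259*h - 0.077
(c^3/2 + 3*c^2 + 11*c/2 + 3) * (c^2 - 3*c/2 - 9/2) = c^5/2 + 9*c^4/4 - 5*c^3/4 - 75*c^2/4 - 117*c/4 - 27/2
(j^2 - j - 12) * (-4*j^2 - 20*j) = -4*j^4 - 16*j^3 + 68*j^2 + 240*j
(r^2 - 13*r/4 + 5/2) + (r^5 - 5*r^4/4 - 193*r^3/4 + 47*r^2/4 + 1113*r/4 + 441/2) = r^5 - 5*r^4/4 - 193*r^3/4 + 51*r^2/4 + 275*r + 223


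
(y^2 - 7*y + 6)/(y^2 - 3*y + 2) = (y - 6)/(y - 2)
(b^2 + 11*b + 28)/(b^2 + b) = (b^2 + 11*b + 28)/(b*(b + 1))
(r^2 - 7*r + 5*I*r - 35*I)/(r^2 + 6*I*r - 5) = (r - 7)/(r + I)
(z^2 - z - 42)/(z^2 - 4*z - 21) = (z + 6)/(z + 3)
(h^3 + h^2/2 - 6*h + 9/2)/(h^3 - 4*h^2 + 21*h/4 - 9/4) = 2*(h + 3)/(2*h - 3)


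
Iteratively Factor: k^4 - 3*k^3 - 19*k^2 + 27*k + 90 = (k - 3)*(k^3 - 19*k - 30) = (k - 5)*(k - 3)*(k^2 + 5*k + 6) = (k - 5)*(k - 3)*(k + 2)*(k + 3)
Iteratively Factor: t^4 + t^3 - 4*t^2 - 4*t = (t - 2)*(t^3 + 3*t^2 + 2*t) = (t - 2)*(t + 2)*(t^2 + t) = t*(t - 2)*(t + 2)*(t + 1)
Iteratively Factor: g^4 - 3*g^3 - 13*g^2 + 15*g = (g + 3)*(g^3 - 6*g^2 + 5*g) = (g - 1)*(g + 3)*(g^2 - 5*g) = g*(g - 1)*(g + 3)*(g - 5)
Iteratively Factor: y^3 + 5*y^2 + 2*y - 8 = (y + 2)*(y^2 + 3*y - 4) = (y - 1)*(y + 2)*(y + 4)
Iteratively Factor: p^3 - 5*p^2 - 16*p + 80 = (p - 4)*(p^2 - p - 20) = (p - 5)*(p - 4)*(p + 4)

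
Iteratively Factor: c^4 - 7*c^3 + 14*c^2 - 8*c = (c - 1)*(c^3 - 6*c^2 + 8*c) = c*(c - 1)*(c^2 - 6*c + 8) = c*(c - 2)*(c - 1)*(c - 4)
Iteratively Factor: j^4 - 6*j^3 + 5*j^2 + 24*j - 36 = (j - 2)*(j^3 - 4*j^2 - 3*j + 18) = (j - 3)*(j - 2)*(j^2 - j - 6) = (j - 3)^2*(j - 2)*(j + 2)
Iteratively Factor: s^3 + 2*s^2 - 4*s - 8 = (s + 2)*(s^2 - 4) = (s - 2)*(s + 2)*(s + 2)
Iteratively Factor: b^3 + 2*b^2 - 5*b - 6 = (b + 1)*(b^2 + b - 6) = (b - 2)*(b + 1)*(b + 3)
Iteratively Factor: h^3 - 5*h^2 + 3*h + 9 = (h - 3)*(h^2 - 2*h - 3) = (h - 3)^2*(h + 1)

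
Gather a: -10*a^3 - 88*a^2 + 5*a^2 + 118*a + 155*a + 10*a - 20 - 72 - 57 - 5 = -10*a^3 - 83*a^2 + 283*a - 154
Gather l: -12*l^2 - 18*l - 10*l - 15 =-12*l^2 - 28*l - 15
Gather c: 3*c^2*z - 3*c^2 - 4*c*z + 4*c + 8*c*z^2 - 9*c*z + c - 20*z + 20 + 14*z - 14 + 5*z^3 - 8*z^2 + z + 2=c^2*(3*z - 3) + c*(8*z^2 - 13*z + 5) + 5*z^3 - 8*z^2 - 5*z + 8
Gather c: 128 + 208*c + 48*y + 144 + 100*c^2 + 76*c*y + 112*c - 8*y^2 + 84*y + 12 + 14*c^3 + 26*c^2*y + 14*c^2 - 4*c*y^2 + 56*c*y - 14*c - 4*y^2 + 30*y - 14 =14*c^3 + c^2*(26*y + 114) + c*(-4*y^2 + 132*y + 306) - 12*y^2 + 162*y + 270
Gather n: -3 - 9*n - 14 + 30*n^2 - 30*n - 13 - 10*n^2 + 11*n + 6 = 20*n^2 - 28*n - 24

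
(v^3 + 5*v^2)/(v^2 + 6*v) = v*(v + 5)/(v + 6)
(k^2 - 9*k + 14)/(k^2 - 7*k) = (k - 2)/k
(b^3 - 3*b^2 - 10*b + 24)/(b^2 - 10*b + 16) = (b^2 - b - 12)/(b - 8)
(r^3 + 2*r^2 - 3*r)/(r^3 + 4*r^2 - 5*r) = (r + 3)/(r + 5)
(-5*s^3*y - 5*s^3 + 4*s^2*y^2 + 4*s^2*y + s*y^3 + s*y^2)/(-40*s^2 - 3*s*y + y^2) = s*(-s*y - s + y^2 + y)/(-8*s + y)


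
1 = 1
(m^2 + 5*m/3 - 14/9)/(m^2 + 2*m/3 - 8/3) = (9*m^2 + 15*m - 14)/(3*(3*m^2 + 2*m - 8))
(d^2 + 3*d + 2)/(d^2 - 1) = (d + 2)/(d - 1)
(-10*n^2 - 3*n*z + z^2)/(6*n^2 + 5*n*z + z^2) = (-5*n + z)/(3*n + z)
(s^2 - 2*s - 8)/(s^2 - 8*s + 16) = (s + 2)/(s - 4)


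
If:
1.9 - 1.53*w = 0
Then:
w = 1.24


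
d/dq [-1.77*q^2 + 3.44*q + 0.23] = 3.44 - 3.54*q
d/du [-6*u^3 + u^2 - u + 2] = -18*u^2 + 2*u - 1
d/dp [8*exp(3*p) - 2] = 24*exp(3*p)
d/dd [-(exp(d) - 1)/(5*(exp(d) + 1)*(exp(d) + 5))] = (exp(2*d) - 2*exp(d) - 11)*exp(d)/(5*(exp(4*d) + 12*exp(3*d) + 46*exp(2*d) + 60*exp(d) + 25))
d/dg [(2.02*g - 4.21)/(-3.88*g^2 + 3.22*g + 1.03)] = (7.8376*g^2 - 32.6696*g + 15.6368)/(15.0544*g^4 - 24.9872*g^3 + 2.3756*g^2 + 6.6332*g + 1.0609)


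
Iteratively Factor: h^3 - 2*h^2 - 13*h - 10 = (h + 1)*(h^2 - 3*h - 10) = (h + 1)*(h + 2)*(h - 5)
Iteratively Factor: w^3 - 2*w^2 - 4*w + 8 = (w + 2)*(w^2 - 4*w + 4) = (w - 2)*(w + 2)*(w - 2)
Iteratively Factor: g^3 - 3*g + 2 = (g - 1)*(g^2 + g - 2) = (g - 1)^2*(g + 2)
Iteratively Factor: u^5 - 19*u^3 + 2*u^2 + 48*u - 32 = (u + 2)*(u^4 - 2*u^3 - 15*u^2 + 32*u - 16) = (u - 4)*(u + 2)*(u^3 + 2*u^2 - 7*u + 4) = (u - 4)*(u + 2)*(u + 4)*(u^2 - 2*u + 1) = (u - 4)*(u - 1)*(u + 2)*(u + 4)*(u - 1)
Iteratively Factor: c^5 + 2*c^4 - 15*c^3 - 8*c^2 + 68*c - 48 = (c + 4)*(c^4 - 2*c^3 - 7*c^2 + 20*c - 12) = (c - 1)*(c + 4)*(c^3 - c^2 - 8*c + 12) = (c - 2)*(c - 1)*(c + 4)*(c^2 + c - 6) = (c - 2)*(c - 1)*(c + 3)*(c + 4)*(c - 2)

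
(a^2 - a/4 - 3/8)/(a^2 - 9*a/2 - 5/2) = (a - 3/4)/(a - 5)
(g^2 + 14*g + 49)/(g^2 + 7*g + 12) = (g^2 + 14*g + 49)/(g^2 + 7*g + 12)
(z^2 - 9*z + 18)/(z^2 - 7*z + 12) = (z - 6)/(z - 4)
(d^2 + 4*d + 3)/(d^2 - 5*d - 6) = (d + 3)/(d - 6)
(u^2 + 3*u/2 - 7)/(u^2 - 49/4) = 2*(u - 2)/(2*u - 7)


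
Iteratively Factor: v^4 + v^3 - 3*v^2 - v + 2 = (v + 1)*(v^3 - 3*v + 2) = (v - 1)*(v + 1)*(v^2 + v - 2) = (v - 1)*(v + 1)*(v + 2)*(v - 1)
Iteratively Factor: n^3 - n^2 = (n - 1)*(n^2) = n*(n - 1)*(n)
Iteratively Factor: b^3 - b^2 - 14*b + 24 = (b - 2)*(b^2 + b - 12) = (b - 3)*(b - 2)*(b + 4)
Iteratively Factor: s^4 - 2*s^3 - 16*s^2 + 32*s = (s)*(s^3 - 2*s^2 - 16*s + 32) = s*(s - 2)*(s^2 - 16) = s*(s - 2)*(s + 4)*(s - 4)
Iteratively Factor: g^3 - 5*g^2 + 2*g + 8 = (g - 2)*(g^2 - 3*g - 4) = (g - 2)*(g + 1)*(g - 4)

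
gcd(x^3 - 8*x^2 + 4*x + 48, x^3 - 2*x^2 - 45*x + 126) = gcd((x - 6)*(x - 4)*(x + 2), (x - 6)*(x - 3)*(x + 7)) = x - 6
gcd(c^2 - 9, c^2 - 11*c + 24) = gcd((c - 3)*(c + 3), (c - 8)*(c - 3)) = c - 3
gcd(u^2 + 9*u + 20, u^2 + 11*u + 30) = u + 5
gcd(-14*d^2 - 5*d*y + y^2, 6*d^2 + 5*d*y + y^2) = 2*d + y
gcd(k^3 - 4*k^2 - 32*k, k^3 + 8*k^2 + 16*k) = k^2 + 4*k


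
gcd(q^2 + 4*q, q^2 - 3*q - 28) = q + 4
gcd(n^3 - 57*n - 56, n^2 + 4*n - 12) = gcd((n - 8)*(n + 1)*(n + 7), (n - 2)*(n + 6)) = 1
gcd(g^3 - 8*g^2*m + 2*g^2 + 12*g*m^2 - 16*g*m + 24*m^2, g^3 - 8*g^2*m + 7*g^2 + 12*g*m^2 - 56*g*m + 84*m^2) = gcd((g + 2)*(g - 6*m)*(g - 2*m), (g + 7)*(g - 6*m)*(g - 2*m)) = g^2 - 8*g*m + 12*m^2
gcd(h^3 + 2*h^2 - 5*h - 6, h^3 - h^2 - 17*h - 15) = h^2 + 4*h + 3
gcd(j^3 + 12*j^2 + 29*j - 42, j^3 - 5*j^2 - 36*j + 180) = j + 6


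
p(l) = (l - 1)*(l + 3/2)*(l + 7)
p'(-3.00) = -16.00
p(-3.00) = 24.00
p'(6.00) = 200.00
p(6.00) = 487.50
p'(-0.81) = -8.18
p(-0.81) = -7.73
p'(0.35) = 7.62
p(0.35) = -8.84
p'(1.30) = 26.57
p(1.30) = 6.97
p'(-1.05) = -10.44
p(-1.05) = -5.49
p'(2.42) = 55.87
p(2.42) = 52.44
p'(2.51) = 58.55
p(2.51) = 57.58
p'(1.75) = 37.44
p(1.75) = 21.33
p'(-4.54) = -4.27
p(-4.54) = 41.43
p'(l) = (l - 1)*(l + 3/2) + (l - 1)*(l + 7) + (l + 3/2)*(l + 7) = 3*l^2 + 15*l + 2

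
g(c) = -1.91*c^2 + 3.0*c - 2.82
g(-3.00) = -29.01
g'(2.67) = -7.20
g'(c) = 3.0 - 3.82*c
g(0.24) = -2.21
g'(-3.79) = 17.48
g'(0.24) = 2.08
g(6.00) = -53.58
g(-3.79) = -41.63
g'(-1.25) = 7.78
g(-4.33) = -51.62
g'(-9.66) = 39.90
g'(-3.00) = 14.46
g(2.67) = -8.43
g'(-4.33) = 19.54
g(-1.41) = -10.85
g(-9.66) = -210.03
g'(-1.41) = 8.39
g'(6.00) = -19.92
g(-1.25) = -9.55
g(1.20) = -1.97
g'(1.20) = -1.58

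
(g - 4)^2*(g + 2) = g^3 - 6*g^2 + 32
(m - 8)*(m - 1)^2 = m^3 - 10*m^2 + 17*m - 8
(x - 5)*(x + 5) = x^2 - 25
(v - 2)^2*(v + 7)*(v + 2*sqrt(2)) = v^4 + 2*sqrt(2)*v^3 + 3*v^3 - 24*v^2 + 6*sqrt(2)*v^2 - 48*sqrt(2)*v + 28*v + 56*sqrt(2)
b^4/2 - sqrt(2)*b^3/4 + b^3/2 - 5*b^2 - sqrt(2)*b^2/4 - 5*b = b*(b/2 + 1/2)*(b - 5*sqrt(2)/2)*(b + 2*sqrt(2))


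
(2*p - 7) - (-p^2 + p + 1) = p^2 + p - 8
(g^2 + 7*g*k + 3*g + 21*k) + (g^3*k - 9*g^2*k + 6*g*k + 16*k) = g^3*k - 9*g^2*k + g^2 + 13*g*k + 3*g + 37*k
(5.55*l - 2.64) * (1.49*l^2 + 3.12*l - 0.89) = 8.2695*l^3 + 13.3824*l^2 - 13.1763*l + 2.3496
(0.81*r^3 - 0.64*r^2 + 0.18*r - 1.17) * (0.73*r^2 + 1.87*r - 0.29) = 0.5913*r^5 + 1.0475*r^4 - 1.3003*r^3 - 0.3319*r^2 - 2.2401*r + 0.3393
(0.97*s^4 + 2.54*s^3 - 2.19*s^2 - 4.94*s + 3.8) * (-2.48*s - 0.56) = -2.4056*s^5 - 6.8424*s^4 + 4.0088*s^3 + 13.4776*s^2 - 6.6576*s - 2.128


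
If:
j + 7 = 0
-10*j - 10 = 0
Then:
No Solution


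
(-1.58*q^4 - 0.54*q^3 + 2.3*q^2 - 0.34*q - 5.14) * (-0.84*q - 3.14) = 1.3272*q^5 + 5.4148*q^4 - 0.236399999999999*q^3 - 6.9364*q^2 + 5.3852*q + 16.1396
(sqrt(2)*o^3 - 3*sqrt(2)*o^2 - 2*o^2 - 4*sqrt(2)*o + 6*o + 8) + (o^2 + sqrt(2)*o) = sqrt(2)*o^3 - 3*sqrt(2)*o^2 - o^2 - 3*sqrt(2)*o + 6*o + 8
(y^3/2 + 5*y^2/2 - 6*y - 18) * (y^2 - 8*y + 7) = y^5/2 - 3*y^4/2 - 45*y^3/2 + 95*y^2/2 + 102*y - 126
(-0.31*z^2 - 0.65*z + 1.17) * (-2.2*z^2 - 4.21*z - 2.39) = 0.682*z^4 + 2.7351*z^3 + 0.9034*z^2 - 3.3722*z - 2.7963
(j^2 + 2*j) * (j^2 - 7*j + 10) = j^4 - 5*j^3 - 4*j^2 + 20*j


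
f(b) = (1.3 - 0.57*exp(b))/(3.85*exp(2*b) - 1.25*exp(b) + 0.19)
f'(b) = (1.3 - 0.57*exp(b))*(-7.7*exp(2*b) + 1.25*exp(b))/(3.85*exp(2*b) - 1.25*exp(b) + 0.19)^2 - 0.57*exp(b)/(3.85*exp(2*b) - 1.25*exp(b) + 0.19)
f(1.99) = -0.01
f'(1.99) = 0.01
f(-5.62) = 7.00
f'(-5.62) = 0.16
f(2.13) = -0.01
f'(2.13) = 0.01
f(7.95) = -0.00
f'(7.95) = 0.00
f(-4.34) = 7.41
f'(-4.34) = 0.59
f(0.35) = 0.08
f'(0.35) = -0.31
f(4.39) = -0.00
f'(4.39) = 0.00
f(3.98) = -0.00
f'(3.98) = 0.00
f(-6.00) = 6.95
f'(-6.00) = 0.11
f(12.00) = 0.00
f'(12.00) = 0.00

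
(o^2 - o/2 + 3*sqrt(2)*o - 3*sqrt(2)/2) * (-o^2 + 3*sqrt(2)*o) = -o^4 + o^3/2 + 18*o^2 - 9*o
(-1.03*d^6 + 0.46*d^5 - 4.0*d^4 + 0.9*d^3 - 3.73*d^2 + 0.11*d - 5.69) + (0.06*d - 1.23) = -1.03*d^6 + 0.46*d^5 - 4.0*d^4 + 0.9*d^3 - 3.73*d^2 + 0.17*d - 6.92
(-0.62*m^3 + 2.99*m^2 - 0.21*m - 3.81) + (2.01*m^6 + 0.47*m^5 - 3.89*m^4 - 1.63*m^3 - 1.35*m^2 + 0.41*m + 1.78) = 2.01*m^6 + 0.47*m^5 - 3.89*m^4 - 2.25*m^3 + 1.64*m^2 + 0.2*m - 2.03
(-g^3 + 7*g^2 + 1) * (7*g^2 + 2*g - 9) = -7*g^5 + 47*g^4 + 23*g^3 - 56*g^2 + 2*g - 9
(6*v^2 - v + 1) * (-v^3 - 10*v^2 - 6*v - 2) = -6*v^5 - 59*v^4 - 27*v^3 - 16*v^2 - 4*v - 2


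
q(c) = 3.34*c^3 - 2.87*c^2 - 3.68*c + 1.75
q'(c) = 10.02*c^2 - 5.74*c - 3.68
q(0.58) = -0.70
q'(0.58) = -3.64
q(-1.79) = -20.01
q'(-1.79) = 38.70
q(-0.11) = 2.12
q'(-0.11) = -2.93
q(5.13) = 358.26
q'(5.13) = 230.57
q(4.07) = 164.41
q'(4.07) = 138.94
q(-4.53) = -350.96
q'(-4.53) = 227.94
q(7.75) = 1355.57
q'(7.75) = 553.66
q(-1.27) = -5.05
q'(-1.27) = 19.77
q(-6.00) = -800.93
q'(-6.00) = 391.48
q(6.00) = 597.79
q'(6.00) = 322.60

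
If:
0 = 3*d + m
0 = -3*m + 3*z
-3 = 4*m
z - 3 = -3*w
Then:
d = 1/4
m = -3/4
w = 5/4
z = -3/4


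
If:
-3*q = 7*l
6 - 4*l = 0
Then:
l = 3/2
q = -7/2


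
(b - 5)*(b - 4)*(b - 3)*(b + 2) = b^4 - 10*b^3 + 23*b^2 + 34*b - 120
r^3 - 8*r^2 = r^2*(r - 8)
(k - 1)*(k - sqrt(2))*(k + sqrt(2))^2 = k^4 - k^3 + sqrt(2)*k^3 - 2*k^2 - sqrt(2)*k^2 - 2*sqrt(2)*k + 2*k + 2*sqrt(2)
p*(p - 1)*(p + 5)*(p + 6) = p^4 + 10*p^3 + 19*p^2 - 30*p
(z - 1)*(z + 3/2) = z^2 + z/2 - 3/2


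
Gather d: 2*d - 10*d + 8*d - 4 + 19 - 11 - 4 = 0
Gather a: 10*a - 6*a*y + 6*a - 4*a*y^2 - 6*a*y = a*(-4*y^2 - 12*y + 16)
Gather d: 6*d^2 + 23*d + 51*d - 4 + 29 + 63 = 6*d^2 + 74*d + 88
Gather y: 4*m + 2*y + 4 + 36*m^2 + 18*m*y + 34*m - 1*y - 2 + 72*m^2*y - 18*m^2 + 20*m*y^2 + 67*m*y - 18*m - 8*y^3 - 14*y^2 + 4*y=18*m^2 + 20*m - 8*y^3 + y^2*(20*m - 14) + y*(72*m^2 + 85*m + 5) + 2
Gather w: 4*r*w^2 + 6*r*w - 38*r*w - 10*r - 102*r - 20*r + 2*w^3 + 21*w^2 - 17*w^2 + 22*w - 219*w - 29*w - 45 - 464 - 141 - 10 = -132*r + 2*w^3 + w^2*(4*r + 4) + w*(-32*r - 226) - 660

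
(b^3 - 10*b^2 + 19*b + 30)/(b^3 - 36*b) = (b^2 - 4*b - 5)/(b*(b + 6))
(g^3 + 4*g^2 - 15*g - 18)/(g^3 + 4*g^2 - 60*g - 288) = (g^2 - 2*g - 3)/(g^2 - 2*g - 48)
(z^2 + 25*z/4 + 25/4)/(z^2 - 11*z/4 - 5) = (z + 5)/(z - 4)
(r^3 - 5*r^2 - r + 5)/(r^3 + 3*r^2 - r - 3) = (r - 5)/(r + 3)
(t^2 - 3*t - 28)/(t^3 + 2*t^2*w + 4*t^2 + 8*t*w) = (t - 7)/(t*(t + 2*w))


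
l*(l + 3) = l^2 + 3*l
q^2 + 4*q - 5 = (q - 1)*(q + 5)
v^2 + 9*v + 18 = (v + 3)*(v + 6)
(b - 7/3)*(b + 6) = b^2 + 11*b/3 - 14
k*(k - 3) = k^2 - 3*k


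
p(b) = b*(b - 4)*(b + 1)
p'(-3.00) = 41.00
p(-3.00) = -42.00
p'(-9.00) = 293.00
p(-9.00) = -936.00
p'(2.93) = 4.17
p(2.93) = -12.32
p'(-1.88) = 17.88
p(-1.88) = -9.73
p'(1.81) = -5.03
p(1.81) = -11.14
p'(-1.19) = 7.39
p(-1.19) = -1.17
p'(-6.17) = 147.23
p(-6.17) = -324.41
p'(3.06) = 5.73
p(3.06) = -11.68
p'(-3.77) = 61.26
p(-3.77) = -81.14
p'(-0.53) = 0.02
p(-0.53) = 1.13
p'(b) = b*(b - 4) + b*(b + 1) + (b - 4)*(b + 1)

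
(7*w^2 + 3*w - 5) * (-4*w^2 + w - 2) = -28*w^4 - 5*w^3 + 9*w^2 - 11*w + 10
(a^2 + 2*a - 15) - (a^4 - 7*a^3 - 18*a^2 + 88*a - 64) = -a^4 + 7*a^3 + 19*a^2 - 86*a + 49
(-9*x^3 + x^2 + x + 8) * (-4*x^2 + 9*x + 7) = 36*x^5 - 85*x^4 - 58*x^3 - 16*x^2 + 79*x + 56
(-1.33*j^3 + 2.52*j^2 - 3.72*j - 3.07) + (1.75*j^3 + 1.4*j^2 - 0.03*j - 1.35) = 0.42*j^3 + 3.92*j^2 - 3.75*j - 4.42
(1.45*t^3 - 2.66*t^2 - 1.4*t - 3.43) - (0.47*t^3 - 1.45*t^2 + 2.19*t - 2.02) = 0.98*t^3 - 1.21*t^2 - 3.59*t - 1.41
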